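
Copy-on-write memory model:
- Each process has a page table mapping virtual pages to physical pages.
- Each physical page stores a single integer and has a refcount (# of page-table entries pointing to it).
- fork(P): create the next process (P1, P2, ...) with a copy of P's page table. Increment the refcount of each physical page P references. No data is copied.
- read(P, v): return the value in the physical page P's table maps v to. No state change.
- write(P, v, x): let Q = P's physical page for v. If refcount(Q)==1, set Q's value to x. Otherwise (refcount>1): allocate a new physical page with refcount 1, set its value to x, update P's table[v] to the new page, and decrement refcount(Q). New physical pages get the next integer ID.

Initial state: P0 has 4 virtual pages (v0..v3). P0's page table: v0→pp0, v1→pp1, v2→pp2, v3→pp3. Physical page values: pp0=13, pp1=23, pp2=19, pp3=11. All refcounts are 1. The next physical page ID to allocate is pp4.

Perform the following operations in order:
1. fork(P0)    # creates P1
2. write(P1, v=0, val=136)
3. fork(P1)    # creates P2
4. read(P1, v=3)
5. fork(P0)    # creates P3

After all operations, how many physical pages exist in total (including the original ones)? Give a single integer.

Op 1: fork(P0) -> P1. 4 ppages; refcounts: pp0:2 pp1:2 pp2:2 pp3:2
Op 2: write(P1, v0, 136). refcount(pp0)=2>1 -> COPY to pp4. 5 ppages; refcounts: pp0:1 pp1:2 pp2:2 pp3:2 pp4:1
Op 3: fork(P1) -> P2. 5 ppages; refcounts: pp0:1 pp1:3 pp2:3 pp3:3 pp4:2
Op 4: read(P1, v3) -> 11. No state change.
Op 5: fork(P0) -> P3. 5 ppages; refcounts: pp0:2 pp1:4 pp2:4 pp3:4 pp4:2

Answer: 5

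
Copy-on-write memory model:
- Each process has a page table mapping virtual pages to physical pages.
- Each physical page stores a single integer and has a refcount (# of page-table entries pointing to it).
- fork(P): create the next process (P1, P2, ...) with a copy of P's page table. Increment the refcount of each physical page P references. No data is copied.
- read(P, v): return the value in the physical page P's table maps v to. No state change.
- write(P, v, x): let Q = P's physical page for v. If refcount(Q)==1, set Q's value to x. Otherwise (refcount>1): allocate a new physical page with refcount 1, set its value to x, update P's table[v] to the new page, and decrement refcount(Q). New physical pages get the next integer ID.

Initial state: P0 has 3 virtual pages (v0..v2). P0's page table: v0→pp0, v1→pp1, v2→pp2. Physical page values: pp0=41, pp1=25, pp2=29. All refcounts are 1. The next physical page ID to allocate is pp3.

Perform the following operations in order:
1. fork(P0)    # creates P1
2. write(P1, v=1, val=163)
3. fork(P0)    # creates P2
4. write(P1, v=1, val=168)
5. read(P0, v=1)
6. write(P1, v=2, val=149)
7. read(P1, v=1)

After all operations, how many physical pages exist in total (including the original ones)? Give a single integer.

Answer: 5

Derivation:
Op 1: fork(P0) -> P1. 3 ppages; refcounts: pp0:2 pp1:2 pp2:2
Op 2: write(P1, v1, 163). refcount(pp1)=2>1 -> COPY to pp3. 4 ppages; refcounts: pp0:2 pp1:1 pp2:2 pp3:1
Op 3: fork(P0) -> P2. 4 ppages; refcounts: pp0:3 pp1:2 pp2:3 pp3:1
Op 4: write(P1, v1, 168). refcount(pp3)=1 -> write in place. 4 ppages; refcounts: pp0:3 pp1:2 pp2:3 pp3:1
Op 5: read(P0, v1) -> 25. No state change.
Op 6: write(P1, v2, 149). refcount(pp2)=3>1 -> COPY to pp4. 5 ppages; refcounts: pp0:3 pp1:2 pp2:2 pp3:1 pp4:1
Op 7: read(P1, v1) -> 168. No state change.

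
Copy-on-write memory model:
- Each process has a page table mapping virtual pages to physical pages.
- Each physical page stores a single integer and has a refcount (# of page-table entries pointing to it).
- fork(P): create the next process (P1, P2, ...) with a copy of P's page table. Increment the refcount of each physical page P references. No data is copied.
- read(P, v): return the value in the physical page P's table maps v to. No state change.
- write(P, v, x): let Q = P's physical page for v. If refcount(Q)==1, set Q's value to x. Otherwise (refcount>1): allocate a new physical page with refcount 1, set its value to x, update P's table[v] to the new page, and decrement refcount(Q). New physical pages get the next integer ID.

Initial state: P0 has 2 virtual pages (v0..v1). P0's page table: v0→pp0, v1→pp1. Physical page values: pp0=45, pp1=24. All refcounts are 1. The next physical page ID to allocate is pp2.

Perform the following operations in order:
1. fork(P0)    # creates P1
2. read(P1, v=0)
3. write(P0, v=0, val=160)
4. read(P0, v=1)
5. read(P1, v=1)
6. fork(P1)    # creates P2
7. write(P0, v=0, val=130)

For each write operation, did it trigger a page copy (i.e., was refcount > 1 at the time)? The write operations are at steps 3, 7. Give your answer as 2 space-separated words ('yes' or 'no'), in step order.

Op 1: fork(P0) -> P1. 2 ppages; refcounts: pp0:2 pp1:2
Op 2: read(P1, v0) -> 45. No state change.
Op 3: write(P0, v0, 160). refcount(pp0)=2>1 -> COPY to pp2. 3 ppages; refcounts: pp0:1 pp1:2 pp2:1
Op 4: read(P0, v1) -> 24. No state change.
Op 5: read(P1, v1) -> 24. No state change.
Op 6: fork(P1) -> P2. 3 ppages; refcounts: pp0:2 pp1:3 pp2:1
Op 7: write(P0, v0, 130). refcount(pp2)=1 -> write in place. 3 ppages; refcounts: pp0:2 pp1:3 pp2:1

yes no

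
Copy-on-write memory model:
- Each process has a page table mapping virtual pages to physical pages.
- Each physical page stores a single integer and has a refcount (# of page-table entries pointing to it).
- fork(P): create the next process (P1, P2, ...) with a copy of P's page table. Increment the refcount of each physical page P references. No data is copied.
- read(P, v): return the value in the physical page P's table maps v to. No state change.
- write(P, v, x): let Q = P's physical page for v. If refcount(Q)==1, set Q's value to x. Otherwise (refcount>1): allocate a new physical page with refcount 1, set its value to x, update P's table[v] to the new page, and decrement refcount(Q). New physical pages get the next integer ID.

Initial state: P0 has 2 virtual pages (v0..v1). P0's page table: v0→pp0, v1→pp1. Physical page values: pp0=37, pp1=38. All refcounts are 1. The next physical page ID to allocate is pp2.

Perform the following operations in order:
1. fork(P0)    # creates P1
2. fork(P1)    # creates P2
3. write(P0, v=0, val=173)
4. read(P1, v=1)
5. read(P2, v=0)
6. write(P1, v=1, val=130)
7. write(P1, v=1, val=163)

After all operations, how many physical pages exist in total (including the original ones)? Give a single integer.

Answer: 4

Derivation:
Op 1: fork(P0) -> P1. 2 ppages; refcounts: pp0:2 pp1:2
Op 2: fork(P1) -> P2. 2 ppages; refcounts: pp0:3 pp1:3
Op 3: write(P0, v0, 173). refcount(pp0)=3>1 -> COPY to pp2. 3 ppages; refcounts: pp0:2 pp1:3 pp2:1
Op 4: read(P1, v1) -> 38. No state change.
Op 5: read(P2, v0) -> 37. No state change.
Op 6: write(P1, v1, 130). refcount(pp1)=3>1 -> COPY to pp3. 4 ppages; refcounts: pp0:2 pp1:2 pp2:1 pp3:1
Op 7: write(P1, v1, 163). refcount(pp3)=1 -> write in place. 4 ppages; refcounts: pp0:2 pp1:2 pp2:1 pp3:1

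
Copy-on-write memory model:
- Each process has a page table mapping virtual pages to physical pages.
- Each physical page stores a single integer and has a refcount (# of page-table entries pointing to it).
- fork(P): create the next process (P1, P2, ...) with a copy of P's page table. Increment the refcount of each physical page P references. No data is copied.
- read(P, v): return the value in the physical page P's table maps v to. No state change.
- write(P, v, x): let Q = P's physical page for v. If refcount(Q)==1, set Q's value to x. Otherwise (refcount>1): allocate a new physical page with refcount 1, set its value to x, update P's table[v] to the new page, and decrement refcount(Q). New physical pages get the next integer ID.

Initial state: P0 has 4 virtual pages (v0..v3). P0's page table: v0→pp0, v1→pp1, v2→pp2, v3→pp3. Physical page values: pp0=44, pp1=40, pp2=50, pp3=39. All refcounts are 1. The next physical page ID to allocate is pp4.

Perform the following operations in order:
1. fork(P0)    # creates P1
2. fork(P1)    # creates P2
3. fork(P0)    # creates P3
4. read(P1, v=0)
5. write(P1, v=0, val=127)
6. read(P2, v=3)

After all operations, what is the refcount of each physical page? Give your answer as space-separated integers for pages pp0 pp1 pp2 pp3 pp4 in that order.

Op 1: fork(P0) -> P1. 4 ppages; refcounts: pp0:2 pp1:2 pp2:2 pp3:2
Op 2: fork(P1) -> P2. 4 ppages; refcounts: pp0:3 pp1:3 pp2:3 pp3:3
Op 3: fork(P0) -> P3. 4 ppages; refcounts: pp0:4 pp1:4 pp2:4 pp3:4
Op 4: read(P1, v0) -> 44. No state change.
Op 5: write(P1, v0, 127). refcount(pp0)=4>1 -> COPY to pp4. 5 ppages; refcounts: pp0:3 pp1:4 pp2:4 pp3:4 pp4:1
Op 6: read(P2, v3) -> 39. No state change.

Answer: 3 4 4 4 1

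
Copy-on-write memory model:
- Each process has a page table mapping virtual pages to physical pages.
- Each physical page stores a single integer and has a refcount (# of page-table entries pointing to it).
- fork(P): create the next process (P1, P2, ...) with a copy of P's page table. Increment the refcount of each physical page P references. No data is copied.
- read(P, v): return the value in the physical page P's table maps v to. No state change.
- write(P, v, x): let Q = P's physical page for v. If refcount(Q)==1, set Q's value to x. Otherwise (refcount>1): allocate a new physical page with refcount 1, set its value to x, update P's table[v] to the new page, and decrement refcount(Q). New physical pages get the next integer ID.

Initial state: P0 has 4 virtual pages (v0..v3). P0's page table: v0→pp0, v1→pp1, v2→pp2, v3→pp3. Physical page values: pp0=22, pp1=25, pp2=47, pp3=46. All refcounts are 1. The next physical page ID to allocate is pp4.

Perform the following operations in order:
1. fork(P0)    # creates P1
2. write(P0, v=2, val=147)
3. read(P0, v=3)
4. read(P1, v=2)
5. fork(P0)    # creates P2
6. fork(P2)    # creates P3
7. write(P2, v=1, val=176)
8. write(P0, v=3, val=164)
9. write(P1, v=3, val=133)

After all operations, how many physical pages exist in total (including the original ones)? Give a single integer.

Op 1: fork(P0) -> P1. 4 ppages; refcounts: pp0:2 pp1:2 pp2:2 pp3:2
Op 2: write(P0, v2, 147). refcount(pp2)=2>1 -> COPY to pp4. 5 ppages; refcounts: pp0:2 pp1:2 pp2:1 pp3:2 pp4:1
Op 3: read(P0, v3) -> 46. No state change.
Op 4: read(P1, v2) -> 47. No state change.
Op 5: fork(P0) -> P2. 5 ppages; refcounts: pp0:3 pp1:3 pp2:1 pp3:3 pp4:2
Op 6: fork(P2) -> P3. 5 ppages; refcounts: pp0:4 pp1:4 pp2:1 pp3:4 pp4:3
Op 7: write(P2, v1, 176). refcount(pp1)=4>1 -> COPY to pp5. 6 ppages; refcounts: pp0:4 pp1:3 pp2:1 pp3:4 pp4:3 pp5:1
Op 8: write(P0, v3, 164). refcount(pp3)=4>1 -> COPY to pp6. 7 ppages; refcounts: pp0:4 pp1:3 pp2:1 pp3:3 pp4:3 pp5:1 pp6:1
Op 9: write(P1, v3, 133). refcount(pp3)=3>1 -> COPY to pp7. 8 ppages; refcounts: pp0:4 pp1:3 pp2:1 pp3:2 pp4:3 pp5:1 pp6:1 pp7:1

Answer: 8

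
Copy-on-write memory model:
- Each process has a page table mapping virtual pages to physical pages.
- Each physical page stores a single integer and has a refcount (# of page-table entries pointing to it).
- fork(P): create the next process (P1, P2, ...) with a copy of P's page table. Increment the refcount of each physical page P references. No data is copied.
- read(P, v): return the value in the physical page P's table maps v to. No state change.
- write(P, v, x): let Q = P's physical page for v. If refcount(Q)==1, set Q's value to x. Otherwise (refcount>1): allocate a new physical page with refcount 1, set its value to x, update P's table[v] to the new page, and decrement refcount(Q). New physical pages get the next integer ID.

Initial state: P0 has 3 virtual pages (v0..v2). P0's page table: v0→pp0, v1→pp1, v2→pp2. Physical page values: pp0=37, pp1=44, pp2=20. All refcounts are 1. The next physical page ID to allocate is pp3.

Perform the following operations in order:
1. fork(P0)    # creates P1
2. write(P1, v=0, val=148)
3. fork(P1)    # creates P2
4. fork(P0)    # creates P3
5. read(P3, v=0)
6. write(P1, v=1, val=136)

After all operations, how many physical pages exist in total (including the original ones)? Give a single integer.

Op 1: fork(P0) -> P1. 3 ppages; refcounts: pp0:2 pp1:2 pp2:2
Op 2: write(P1, v0, 148). refcount(pp0)=2>1 -> COPY to pp3. 4 ppages; refcounts: pp0:1 pp1:2 pp2:2 pp3:1
Op 3: fork(P1) -> P2. 4 ppages; refcounts: pp0:1 pp1:3 pp2:3 pp3:2
Op 4: fork(P0) -> P3. 4 ppages; refcounts: pp0:2 pp1:4 pp2:4 pp3:2
Op 5: read(P3, v0) -> 37. No state change.
Op 6: write(P1, v1, 136). refcount(pp1)=4>1 -> COPY to pp4. 5 ppages; refcounts: pp0:2 pp1:3 pp2:4 pp3:2 pp4:1

Answer: 5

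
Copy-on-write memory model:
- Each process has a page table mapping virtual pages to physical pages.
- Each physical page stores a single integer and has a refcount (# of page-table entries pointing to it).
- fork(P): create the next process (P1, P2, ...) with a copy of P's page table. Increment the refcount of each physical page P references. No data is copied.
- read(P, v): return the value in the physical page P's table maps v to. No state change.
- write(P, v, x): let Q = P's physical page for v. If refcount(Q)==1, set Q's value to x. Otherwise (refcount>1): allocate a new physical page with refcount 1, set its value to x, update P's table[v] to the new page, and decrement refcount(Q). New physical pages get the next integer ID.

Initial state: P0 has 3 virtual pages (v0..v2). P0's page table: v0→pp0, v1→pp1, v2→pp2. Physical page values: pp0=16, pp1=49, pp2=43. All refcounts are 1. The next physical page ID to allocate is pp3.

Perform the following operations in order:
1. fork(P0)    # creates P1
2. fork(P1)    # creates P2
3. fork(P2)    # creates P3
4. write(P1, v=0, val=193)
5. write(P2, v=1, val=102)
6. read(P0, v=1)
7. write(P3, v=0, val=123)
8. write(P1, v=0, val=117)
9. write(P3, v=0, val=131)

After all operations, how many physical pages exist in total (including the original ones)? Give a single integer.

Op 1: fork(P0) -> P1. 3 ppages; refcounts: pp0:2 pp1:2 pp2:2
Op 2: fork(P1) -> P2. 3 ppages; refcounts: pp0:3 pp1:3 pp2:3
Op 3: fork(P2) -> P3. 3 ppages; refcounts: pp0:4 pp1:4 pp2:4
Op 4: write(P1, v0, 193). refcount(pp0)=4>1 -> COPY to pp3. 4 ppages; refcounts: pp0:3 pp1:4 pp2:4 pp3:1
Op 5: write(P2, v1, 102). refcount(pp1)=4>1 -> COPY to pp4. 5 ppages; refcounts: pp0:3 pp1:3 pp2:4 pp3:1 pp4:1
Op 6: read(P0, v1) -> 49. No state change.
Op 7: write(P3, v0, 123). refcount(pp0)=3>1 -> COPY to pp5. 6 ppages; refcounts: pp0:2 pp1:3 pp2:4 pp3:1 pp4:1 pp5:1
Op 8: write(P1, v0, 117). refcount(pp3)=1 -> write in place. 6 ppages; refcounts: pp0:2 pp1:3 pp2:4 pp3:1 pp4:1 pp5:1
Op 9: write(P3, v0, 131). refcount(pp5)=1 -> write in place. 6 ppages; refcounts: pp0:2 pp1:3 pp2:4 pp3:1 pp4:1 pp5:1

Answer: 6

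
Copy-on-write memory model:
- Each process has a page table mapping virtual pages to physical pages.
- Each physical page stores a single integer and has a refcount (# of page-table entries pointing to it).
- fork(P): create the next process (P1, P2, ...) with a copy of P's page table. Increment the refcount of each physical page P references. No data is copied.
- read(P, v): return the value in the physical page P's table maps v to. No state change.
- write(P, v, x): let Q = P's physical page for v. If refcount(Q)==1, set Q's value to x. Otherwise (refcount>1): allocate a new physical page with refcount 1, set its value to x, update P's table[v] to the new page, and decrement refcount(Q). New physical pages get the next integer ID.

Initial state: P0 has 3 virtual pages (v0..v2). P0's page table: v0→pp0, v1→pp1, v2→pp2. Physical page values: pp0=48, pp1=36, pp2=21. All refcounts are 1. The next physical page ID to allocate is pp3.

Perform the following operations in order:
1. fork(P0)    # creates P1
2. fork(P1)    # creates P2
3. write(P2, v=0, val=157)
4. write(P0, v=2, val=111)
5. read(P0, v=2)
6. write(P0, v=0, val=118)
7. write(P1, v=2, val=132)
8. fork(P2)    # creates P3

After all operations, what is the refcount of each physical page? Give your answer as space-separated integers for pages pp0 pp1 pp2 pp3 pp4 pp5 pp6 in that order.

Op 1: fork(P0) -> P1. 3 ppages; refcounts: pp0:2 pp1:2 pp2:2
Op 2: fork(P1) -> P2. 3 ppages; refcounts: pp0:3 pp1:3 pp2:3
Op 3: write(P2, v0, 157). refcount(pp0)=3>1 -> COPY to pp3. 4 ppages; refcounts: pp0:2 pp1:3 pp2:3 pp3:1
Op 4: write(P0, v2, 111). refcount(pp2)=3>1 -> COPY to pp4. 5 ppages; refcounts: pp0:2 pp1:3 pp2:2 pp3:1 pp4:1
Op 5: read(P0, v2) -> 111. No state change.
Op 6: write(P0, v0, 118). refcount(pp0)=2>1 -> COPY to pp5. 6 ppages; refcounts: pp0:1 pp1:3 pp2:2 pp3:1 pp4:1 pp5:1
Op 7: write(P1, v2, 132). refcount(pp2)=2>1 -> COPY to pp6. 7 ppages; refcounts: pp0:1 pp1:3 pp2:1 pp3:1 pp4:1 pp5:1 pp6:1
Op 8: fork(P2) -> P3. 7 ppages; refcounts: pp0:1 pp1:4 pp2:2 pp3:2 pp4:1 pp5:1 pp6:1

Answer: 1 4 2 2 1 1 1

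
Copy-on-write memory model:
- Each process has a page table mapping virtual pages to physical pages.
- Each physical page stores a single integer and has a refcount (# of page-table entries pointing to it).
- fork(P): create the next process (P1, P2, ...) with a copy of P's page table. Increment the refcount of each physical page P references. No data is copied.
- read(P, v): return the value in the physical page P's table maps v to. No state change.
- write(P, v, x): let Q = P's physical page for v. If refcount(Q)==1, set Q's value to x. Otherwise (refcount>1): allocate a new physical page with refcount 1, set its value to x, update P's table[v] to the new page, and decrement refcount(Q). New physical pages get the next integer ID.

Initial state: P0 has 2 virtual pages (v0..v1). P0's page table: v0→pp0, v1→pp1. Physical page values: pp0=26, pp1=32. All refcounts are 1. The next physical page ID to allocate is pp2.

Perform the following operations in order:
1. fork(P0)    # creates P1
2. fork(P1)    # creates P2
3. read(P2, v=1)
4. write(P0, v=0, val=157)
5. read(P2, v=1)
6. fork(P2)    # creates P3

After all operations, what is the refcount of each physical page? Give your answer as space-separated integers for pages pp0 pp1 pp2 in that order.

Answer: 3 4 1

Derivation:
Op 1: fork(P0) -> P1. 2 ppages; refcounts: pp0:2 pp1:2
Op 2: fork(P1) -> P2. 2 ppages; refcounts: pp0:3 pp1:3
Op 3: read(P2, v1) -> 32. No state change.
Op 4: write(P0, v0, 157). refcount(pp0)=3>1 -> COPY to pp2. 3 ppages; refcounts: pp0:2 pp1:3 pp2:1
Op 5: read(P2, v1) -> 32. No state change.
Op 6: fork(P2) -> P3. 3 ppages; refcounts: pp0:3 pp1:4 pp2:1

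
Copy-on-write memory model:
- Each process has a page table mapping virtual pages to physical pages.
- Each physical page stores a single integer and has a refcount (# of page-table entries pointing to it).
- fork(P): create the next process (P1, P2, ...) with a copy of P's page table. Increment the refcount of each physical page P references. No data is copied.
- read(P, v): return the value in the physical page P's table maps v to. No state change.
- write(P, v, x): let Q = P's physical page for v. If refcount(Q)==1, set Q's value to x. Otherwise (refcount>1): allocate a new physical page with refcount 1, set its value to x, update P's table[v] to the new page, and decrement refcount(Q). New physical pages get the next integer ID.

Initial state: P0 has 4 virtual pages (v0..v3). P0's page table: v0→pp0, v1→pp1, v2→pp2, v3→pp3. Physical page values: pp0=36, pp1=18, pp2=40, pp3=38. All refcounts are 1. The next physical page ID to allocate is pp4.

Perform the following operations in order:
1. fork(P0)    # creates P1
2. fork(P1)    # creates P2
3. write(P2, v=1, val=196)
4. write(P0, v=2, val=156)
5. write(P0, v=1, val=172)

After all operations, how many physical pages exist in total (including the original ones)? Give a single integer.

Answer: 7

Derivation:
Op 1: fork(P0) -> P1. 4 ppages; refcounts: pp0:2 pp1:2 pp2:2 pp3:2
Op 2: fork(P1) -> P2. 4 ppages; refcounts: pp0:3 pp1:3 pp2:3 pp3:3
Op 3: write(P2, v1, 196). refcount(pp1)=3>1 -> COPY to pp4. 5 ppages; refcounts: pp0:3 pp1:2 pp2:3 pp3:3 pp4:1
Op 4: write(P0, v2, 156). refcount(pp2)=3>1 -> COPY to pp5. 6 ppages; refcounts: pp0:3 pp1:2 pp2:2 pp3:3 pp4:1 pp5:1
Op 5: write(P0, v1, 172). refcount(pp1)=2>1 -> COPY to pp6. 7 ppages; refcounts: pp0:3 pp1:1 pp2:2 pp3:3 pp4:1 pp5:1 pp6:1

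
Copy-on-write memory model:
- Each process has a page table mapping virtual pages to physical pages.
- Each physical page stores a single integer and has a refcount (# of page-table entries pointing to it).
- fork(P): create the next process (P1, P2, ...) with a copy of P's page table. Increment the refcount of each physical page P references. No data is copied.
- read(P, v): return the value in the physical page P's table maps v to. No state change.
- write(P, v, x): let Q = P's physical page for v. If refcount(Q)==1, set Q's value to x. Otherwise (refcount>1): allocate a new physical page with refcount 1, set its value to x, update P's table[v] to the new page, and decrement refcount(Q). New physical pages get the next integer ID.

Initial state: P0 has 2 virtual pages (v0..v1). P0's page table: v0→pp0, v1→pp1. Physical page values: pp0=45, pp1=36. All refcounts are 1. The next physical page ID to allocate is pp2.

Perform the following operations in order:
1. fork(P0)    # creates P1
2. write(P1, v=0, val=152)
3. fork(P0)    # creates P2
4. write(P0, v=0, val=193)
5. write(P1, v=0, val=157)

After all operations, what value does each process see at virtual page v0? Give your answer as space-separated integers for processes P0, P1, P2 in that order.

Answer: 193 157 45

Derivation:
Op 1: fork(P0) -> P1. 2 ppages; refcounts: pp0:2 pp1:2
Op 2: write(P1, v0, 152). refcount(pp0)=2>1 -> COPY to pp2. 3 ppages; refcounts: pp0:1 pp1:2 pp2:1
Op 3: fork(P0) -> P2. 3 ppages; refcounts: pp0:2 pp1:3 pp2:1
Op 4: write(P0, v0, 193). refcount(pp0)=2>1 -> COPY to pp3. 4 ppages; refcounts: pp0:1 pp1:3 pp2:1 pp3:1
Op 5: write(P1, v0, 157). refcount(pp2)=1 -> write in place. 4 ppages; refcounts: pp0:1 pp1:3 pp2:1 pp3:1
P0: v0 -> pp3 = 193
P1: v0 -> pp2 = 157
P2: v0 -> pp0 = 45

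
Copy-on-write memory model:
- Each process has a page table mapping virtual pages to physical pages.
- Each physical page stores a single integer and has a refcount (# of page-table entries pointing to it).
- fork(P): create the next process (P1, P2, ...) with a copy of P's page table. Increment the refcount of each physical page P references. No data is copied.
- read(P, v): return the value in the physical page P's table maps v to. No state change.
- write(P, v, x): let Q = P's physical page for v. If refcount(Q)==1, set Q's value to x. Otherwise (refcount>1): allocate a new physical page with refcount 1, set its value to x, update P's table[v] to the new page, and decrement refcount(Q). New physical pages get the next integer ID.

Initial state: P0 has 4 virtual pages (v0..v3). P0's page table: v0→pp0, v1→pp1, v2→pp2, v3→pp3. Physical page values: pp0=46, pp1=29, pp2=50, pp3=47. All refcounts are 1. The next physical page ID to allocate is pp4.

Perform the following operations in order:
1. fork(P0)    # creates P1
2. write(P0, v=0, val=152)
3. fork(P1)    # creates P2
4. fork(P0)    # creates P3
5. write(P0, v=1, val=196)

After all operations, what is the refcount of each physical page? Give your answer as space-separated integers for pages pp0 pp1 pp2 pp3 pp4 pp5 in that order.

Op 1: fork(P0) -> P1. 4 ppages; refcounts: pp0:2 pp1:2 pp2:2 pp3:2
Op 2: write(P0, v0, 152). refcount(pp0)=2>1 -> COPY to pp4. 5 ppages; refcounts: pp0:1 pp1:2 pp2:2 pp3:2 pp4:1
Op 3: fork(P1) -> P2. 5 ppages; refcounts: pp0:2 pp1:3 pp2:3 pp3:3 pp4:1
Op 4: fork(P0) -> P3. 5 ppages; refcounts: pp0:2 pp1:4 pp2:4 pp3:4 pp4:2
Op 5: write(P0, v1, 196). refcount(pp1)=4>1 -> COPY to pp5. 6 ppages; refcounts: pp0:2 pp1:3 pp2:4 pp3:4 pp4:2 pp5:1

Answer: 2 3 4 4 2 1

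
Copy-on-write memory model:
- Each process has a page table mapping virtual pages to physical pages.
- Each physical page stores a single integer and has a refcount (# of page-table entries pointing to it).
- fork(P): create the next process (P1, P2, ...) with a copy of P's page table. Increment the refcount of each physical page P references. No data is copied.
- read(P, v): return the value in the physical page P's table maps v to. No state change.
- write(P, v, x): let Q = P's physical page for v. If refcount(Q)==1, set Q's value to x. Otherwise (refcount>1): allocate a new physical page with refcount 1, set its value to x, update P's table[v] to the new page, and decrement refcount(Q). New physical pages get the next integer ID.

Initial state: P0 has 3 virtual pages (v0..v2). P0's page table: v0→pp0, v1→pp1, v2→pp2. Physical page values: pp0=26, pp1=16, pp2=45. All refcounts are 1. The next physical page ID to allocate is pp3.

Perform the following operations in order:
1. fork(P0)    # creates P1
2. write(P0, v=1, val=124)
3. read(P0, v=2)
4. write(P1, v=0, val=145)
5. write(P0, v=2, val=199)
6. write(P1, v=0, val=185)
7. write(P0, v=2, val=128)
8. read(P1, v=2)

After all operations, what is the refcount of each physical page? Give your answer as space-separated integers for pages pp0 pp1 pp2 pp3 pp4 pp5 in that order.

Answer: 1 1 1 1 1 1

Derivation:
Op 1: fork(P0) -> P1. 3 ppages; refcounts: pp0:2 pp1:2 pp2:2
Op 2: write(P0, v1, 124). refcount(pp1)=2>1 -> COPY to pp3. 4 ppages; refcounts: pp0:2 pp1:1 pp2:2 pp3:1
Op 3: read(P0, v2) -> 45. No state change.
Op 4: write(P1, v0, 145). refcount(pp0)=2>1 -> COPY to pp4. 5 ppages; refcounts: pp0:1 pp1:1 pp2:2 pp3:1 pp4:1
Op 5: write(P0, v2, 199). refcount(pp2)=2>1 -> COPY to pp5. 6 ppages; refcounts: pp0:1 pp1:1 pp2:1 pp3:1 pp4:1 pp5:1
Op 6: write(P1, v0, 185). refcount(pp4)=1 -> write in place. 6 ppages; refcounts: pp0:1 pp1:1 pp2:1 pp3:1 pp4:1 pp5:1
Op 7: write(P0, v2, 128). refcount(pp5)=1 -> write in place. 6 ppages; refcounts: pp0:1 pp1:1 pp2:1 pp3:1 pp4:1 pp5:1
Op 8: read(P1, v2) -> 45. No state change.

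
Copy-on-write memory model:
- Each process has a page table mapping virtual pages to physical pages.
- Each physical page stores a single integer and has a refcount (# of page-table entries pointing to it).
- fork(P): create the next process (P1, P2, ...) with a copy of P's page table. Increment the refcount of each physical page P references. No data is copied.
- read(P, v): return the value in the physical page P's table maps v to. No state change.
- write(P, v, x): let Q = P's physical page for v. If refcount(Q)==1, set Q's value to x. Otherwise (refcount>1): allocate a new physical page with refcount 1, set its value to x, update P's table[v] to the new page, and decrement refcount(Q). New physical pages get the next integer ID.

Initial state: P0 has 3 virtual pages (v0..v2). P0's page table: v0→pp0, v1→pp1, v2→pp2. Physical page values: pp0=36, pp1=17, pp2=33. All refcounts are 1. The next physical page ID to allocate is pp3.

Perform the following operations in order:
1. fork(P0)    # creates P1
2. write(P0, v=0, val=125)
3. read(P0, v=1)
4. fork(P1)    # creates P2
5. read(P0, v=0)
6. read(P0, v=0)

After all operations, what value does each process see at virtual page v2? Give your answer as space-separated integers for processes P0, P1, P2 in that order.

Answer: 33 33 33

Derivation:
Op 1: fork(P0) -> P1. 3 ppages; refcounts: pp0:2 pp1:2 pp2:2
Op 2: write(P0, v0, 125). refcount(pp0)=2>1 -> COPY to pp3. 4 ppages; refcounts: pp0:1 pp1:2 pp2:2 pp3:1
Op 3: read(P0, v1) -> 17. No state change.
Op 4: fork(P1) -> P2. 4 ppages; refcounts: pp0:2 pp1:3 pp2:3 pp3:1
Op 5: read(P0, v0) -> 125. No state change.
Op 6: read(P0, v0) -> 125. No state change.
P0: v2 -> pp2 = 33
P1: v2 -> pp2 = 33
P2: v2 -> pp2 = 33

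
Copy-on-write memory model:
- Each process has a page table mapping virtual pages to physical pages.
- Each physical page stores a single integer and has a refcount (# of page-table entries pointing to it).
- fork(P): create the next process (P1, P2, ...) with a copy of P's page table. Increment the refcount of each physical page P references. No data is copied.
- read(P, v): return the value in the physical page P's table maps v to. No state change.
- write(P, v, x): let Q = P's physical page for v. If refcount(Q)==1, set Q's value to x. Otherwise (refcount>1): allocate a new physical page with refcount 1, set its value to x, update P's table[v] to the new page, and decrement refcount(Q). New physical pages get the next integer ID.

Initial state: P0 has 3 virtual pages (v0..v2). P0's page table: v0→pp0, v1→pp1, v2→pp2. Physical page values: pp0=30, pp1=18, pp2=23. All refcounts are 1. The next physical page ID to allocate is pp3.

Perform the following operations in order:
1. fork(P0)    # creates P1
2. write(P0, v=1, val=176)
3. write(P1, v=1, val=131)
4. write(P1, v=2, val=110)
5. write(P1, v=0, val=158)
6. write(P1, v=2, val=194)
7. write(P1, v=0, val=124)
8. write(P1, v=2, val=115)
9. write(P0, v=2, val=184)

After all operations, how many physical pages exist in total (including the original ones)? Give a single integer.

Op 1: fork(P0) -> P1. 3 ppages; refcounts: pp0:2 pp1:2 pp2:2
Op 2: write(P0, v1, 176). refcount(pp1)=2>1 -> COPY to pp3. 4 ppages; refcounts: pp0:2 pp1:1 pp2:2 pp3:1
Op 3: write(P1, v1, 131). refcount(pp1)=1 -> write in place. 4 ppages; refcounts: pp0:2 pp1:1 pp2:2 pp3:1
Op 4: write(P1, v2, 110). refcount(pp2)=2>1 -> COPY to pp4. 5 ppages; refcounts: pp0:2 pp1:1 pp2:1 pp3:1 pp4:1
Op 5: write(P1, v0, 158). refcount(pp0)=2>1 -> COPY to pp5. 6 ppages; refcounts: pp0:1 pp1:1 pp2:1 pp3:1 pp4:1 pp5:1
Op 6: write(P1, v2, 194). refcount(pp4)=1 -> write in place. 6 ppages; refcounts: pp0:1 pp1:1 pp2:1 pp3:1 pp4:1 pp5:1
Op 7: write(P1, v0, 124). refcount(pp5)=1 -> write in place. 6 ppages; refcounts: pp0:1 pp1:1 pp2:1 pp3:1 pp4:1 pp5:1
Op 8: write(P1, v2, 115). refcount(pp4)=1 -> write in place. 6 ppages; refcounts: pp0:1 pp1:1 pp2:1 pp3:1 pp4:1 pp5:1
Op 9: write(P0, v2, 184). refcount(pp2)=1 -> write in place. 6 ppages; refcounts: pp0:1 pp1:1 pp2:1 pp3:1 pp4:1 pp5:1

Answer: 6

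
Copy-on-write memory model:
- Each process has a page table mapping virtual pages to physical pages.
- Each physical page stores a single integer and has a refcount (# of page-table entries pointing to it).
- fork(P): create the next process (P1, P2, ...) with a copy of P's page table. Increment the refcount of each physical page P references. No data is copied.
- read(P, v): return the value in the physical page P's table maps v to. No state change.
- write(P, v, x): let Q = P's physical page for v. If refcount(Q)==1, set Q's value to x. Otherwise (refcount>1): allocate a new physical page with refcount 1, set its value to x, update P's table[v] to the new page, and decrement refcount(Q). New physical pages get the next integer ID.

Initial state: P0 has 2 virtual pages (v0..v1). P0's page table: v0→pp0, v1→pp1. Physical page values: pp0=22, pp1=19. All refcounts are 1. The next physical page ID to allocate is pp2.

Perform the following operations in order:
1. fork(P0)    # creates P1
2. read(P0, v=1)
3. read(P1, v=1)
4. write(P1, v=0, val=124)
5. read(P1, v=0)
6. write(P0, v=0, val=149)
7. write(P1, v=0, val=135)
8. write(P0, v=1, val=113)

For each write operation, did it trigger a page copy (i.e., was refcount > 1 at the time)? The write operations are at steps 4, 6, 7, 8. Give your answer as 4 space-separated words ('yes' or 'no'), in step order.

Op 1: fork(P0) -> P1. 2 ppages; refcounts: pp0:2 pp1:2
Op 2: read(P0, v1) -> 19. No state change.
Op 3: read(P1, v1) -> 19. No state change.
Op 4: write(P1, v0, 124). refcount(pp0)=2>1 -> COPY to pp2. 3 ppages; refcounts: pp0:1 pp1:2 pp2:1
Op 5: read(P1, v0) -> 124. No state change.
Op 6: write(P0, v0, 149). refcount(pp0)=1 -> write in place. 3 ppages; refcounts: pp0:1 pp1:2 pp2:1
Op 7: write(P1, v0, 135). refcount(pp2)=1 -> write in place. 3 ppages; refcounts: pp0:1 pp1:2 pp2:1
Op 8: write(P0, v1, 113). refcount(pp1)=2>1 -> COPY to pp3. 4 ppages; refcounts: pp0:1 pp1:1 pp2:1 pp3:1

yes no no yes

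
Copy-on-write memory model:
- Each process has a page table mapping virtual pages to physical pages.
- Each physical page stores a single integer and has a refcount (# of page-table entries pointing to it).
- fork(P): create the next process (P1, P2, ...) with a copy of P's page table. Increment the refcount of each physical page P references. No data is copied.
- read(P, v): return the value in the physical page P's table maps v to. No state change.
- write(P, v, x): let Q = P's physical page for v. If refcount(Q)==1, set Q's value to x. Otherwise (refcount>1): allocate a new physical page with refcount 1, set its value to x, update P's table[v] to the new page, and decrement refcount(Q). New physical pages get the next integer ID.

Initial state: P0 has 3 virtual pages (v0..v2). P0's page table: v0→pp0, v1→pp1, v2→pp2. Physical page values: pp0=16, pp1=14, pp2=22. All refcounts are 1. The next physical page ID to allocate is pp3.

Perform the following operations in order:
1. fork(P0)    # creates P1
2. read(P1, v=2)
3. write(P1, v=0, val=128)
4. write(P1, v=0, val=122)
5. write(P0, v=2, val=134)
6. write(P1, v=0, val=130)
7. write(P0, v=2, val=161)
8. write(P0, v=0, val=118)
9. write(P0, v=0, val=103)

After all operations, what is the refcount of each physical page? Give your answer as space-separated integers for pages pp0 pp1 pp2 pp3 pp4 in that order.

Op 1: fork(P0) -> P1. 3 ppages; refcounts: pp0:2 pp1:2 pp2:2
Op 2: read(P1, v2) -> 22. No state change.
Op 3: write(P1, v0, 128). refcount(pp0)=2>1 -> COPY to pp3. 4 ppages; refcounts: pp0:1 pp1:2 pp2:2 pp3:1
Op 4: write(P1, v0, 122). refcount(pp3)=1 -> write in place. 4 ppages; refcounts: pp0:1 pp1:2 pp2:2 pp3:1
Op 5: write(P0, v2, 134). refcount(pp2)=2>1 -> COPY to pp4. 5 ppages; refcounts: pp0:1 pp1:2 pp2:1 pp3:1 pp4:1
Op 6: write(P1, v0, 130). refcount(pp3)=1 -> write in place. 5 ppages; refcounts: pp0:1 pp1:2 pp2:1 pp3:1 pp4:1
Op 7: write(P0, v2, 161). refcount(pp4)=1 -> write in place. 5 ppages; refcounts: pp0:1 pp1:2 pp2:1 pp3:1 pp4:1
Op 8: write(P0, v0, 118). refcount(pp0)=1 -> write in place. 5 ppages; refcounts: pp0:1 pp1:2 pp2:1 pp3:1 pp4:1
Op 9: write(P0, v0, 103). refcount(pp0)=1 -> write in place. 5 ppages; refcounts: pp0:1 pp1:2 pp2:1 pp3:1 pp4:1

Answer: 1 2 1 1 1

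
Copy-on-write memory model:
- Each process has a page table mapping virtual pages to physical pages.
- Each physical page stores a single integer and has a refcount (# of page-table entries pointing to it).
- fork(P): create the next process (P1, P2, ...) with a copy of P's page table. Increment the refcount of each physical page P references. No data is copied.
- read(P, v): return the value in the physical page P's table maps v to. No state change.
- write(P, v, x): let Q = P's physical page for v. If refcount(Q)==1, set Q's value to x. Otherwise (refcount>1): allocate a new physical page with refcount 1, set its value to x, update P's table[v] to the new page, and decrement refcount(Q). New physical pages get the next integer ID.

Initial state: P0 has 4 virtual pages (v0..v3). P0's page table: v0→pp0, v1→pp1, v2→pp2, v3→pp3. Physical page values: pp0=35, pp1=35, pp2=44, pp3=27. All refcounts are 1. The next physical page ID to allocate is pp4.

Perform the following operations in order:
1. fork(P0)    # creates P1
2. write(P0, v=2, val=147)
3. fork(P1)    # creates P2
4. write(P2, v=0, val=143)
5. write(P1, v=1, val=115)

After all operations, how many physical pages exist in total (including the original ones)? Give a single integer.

Answer: 7

Derivation:
Op 1: fork(P0) -> P1. 4 ppages; refcounts: pp0:2 pp1:2 pp2:2 pp3:2
Op 2: write(P0, v2, 147). refcount(pp2)=2>1 -> COPY to pp4. 5 ppages; refcounts: pp0:2 pp1:2 pp2:1 pp3:2 pp4:1
Op 3: fork(P1) -> P2. 5 ppages; refcounts: pp0:3 pp1:3 pp2:2 pp3:3 pp4:1
Op 4: write(P2, v0, 143). refcount(pp0)=3>1 -> COPY to pp5. 6 ppages; refcounts: pp0:2 pp1:3 pp2:2 pp3:3 pp4:1 pp5:1
Op 5: write(P1, v1, 115). refcount(pp1)=3>1 -> COPY to pp6. 7 ppages; refcounts: pp0:2 pp1:2 pp2:2 pp3:3 pp4:1 pp5:1 pp6:1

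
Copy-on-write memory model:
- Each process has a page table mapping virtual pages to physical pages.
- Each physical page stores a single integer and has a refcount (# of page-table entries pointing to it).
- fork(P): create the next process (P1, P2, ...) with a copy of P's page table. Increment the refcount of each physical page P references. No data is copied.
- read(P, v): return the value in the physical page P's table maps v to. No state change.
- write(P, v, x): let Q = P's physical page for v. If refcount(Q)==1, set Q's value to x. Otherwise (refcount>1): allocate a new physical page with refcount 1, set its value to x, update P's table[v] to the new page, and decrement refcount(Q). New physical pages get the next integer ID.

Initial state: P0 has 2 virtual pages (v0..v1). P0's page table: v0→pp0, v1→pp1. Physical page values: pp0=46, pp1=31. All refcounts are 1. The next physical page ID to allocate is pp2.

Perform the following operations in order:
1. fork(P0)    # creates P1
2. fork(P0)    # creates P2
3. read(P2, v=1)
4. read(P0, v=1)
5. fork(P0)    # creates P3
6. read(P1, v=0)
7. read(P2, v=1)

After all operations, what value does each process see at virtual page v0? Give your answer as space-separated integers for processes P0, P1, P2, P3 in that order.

Answer: 46 46 46 46

Derivation:
Op 1: fork(P0) -> P1. 2 ppages; refcounts: pp0:2 pp1:2
Op 2: fork(P0) -> P2. 2 ppages; refcounts: pp0:3 pp1:3
Op 3: read(P2, v1) -> 31. No state change.
Op 4: read(P0, v1) -> 31. No state change.
Op 5: fork(P0) -> P3. 2 ppages; refcounts: pp0:4 pp1:4
Op 6: read(P1, v0) -> 46. No state change.
Op 7: read(P2, v1) -> 31. No state change.
P0: v0 -> pp0 = 46
P1: v0 -> pp0 = 46
P2: v0 -> pp0 = 46
P3: v0 -> pp0 = 46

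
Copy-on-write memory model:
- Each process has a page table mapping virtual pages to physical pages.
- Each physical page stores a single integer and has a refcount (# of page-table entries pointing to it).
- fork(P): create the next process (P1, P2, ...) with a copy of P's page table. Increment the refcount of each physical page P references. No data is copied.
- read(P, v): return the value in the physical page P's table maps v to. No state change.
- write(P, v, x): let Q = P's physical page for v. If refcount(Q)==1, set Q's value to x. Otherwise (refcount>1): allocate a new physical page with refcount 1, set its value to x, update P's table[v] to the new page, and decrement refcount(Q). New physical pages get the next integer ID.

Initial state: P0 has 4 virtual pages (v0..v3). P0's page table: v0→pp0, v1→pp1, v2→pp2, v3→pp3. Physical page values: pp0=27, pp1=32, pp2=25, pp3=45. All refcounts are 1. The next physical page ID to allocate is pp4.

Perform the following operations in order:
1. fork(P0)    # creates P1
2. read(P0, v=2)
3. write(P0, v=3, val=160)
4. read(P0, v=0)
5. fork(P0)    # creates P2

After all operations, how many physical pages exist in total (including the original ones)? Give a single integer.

Answer: 5

Derivation:
Op 1: fork(P0) -> P1. 4 ppages; refcounts: pp0:2 pp1:2 pp2:2 pp3:2
Op 2: read(P0, v2) -> 25. No state change.
Op 3: write(P0, v3, 160). refcount(pp3)=2>1 -> COPY to pp4. 5 ppages; refcounts: pp0:2 pp1:2 pp2:2 pp3:1 pp4:1
Op 4: read(P0, v0) -> 27. No state change.
Op 5: fork(P0) -> P2. 5 ppages; refcounts: pp0:3 pp1:3 pp2:3 pp3:1 pp4:2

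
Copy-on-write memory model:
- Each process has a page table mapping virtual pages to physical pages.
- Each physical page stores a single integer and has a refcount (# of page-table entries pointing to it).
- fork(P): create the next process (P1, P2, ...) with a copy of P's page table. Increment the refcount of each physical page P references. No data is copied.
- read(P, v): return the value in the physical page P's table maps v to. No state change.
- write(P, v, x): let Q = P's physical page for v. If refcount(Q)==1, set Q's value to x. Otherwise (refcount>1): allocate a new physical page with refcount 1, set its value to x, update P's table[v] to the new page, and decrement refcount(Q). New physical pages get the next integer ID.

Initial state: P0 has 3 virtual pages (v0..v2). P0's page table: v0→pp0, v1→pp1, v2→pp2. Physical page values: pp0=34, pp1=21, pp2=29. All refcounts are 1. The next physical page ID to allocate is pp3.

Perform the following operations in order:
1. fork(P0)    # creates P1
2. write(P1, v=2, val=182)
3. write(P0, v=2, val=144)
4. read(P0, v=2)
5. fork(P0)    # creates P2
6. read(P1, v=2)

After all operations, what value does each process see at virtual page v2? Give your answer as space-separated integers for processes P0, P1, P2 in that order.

Op 1: fork(P0) -> P1. 3 ppages; refcounts: pp0:2 pp1:2 pp2:2
Op 2: write(P1, v2, 182). refcount(pp2)=2>1 -> COPY to pp3. 4 ppages; refcounts: pp0:2 pp1:2 pp2:1 pp3:1
Op 3: write(P0, v2, 144). refcount(pp2)=1 -> write in place. 4 ppages; refcounts: pp0:2 pp1:2 pp2:1 pp3:1
Op 4: read(P0, v2) -> 144. No state change.
Op 5: fork(P0) -> P2. 4 ppages; refcounts: pp0:3 pp1:3 pp2:2 pp3:1
Op 6: read(P1, v2) -> 182. No state change.
P0: v2 -> pp2 = 144
P1: v2 -> pp3 = 182
P2: v2 -> pp2 = 144

Answer: 144 182 144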